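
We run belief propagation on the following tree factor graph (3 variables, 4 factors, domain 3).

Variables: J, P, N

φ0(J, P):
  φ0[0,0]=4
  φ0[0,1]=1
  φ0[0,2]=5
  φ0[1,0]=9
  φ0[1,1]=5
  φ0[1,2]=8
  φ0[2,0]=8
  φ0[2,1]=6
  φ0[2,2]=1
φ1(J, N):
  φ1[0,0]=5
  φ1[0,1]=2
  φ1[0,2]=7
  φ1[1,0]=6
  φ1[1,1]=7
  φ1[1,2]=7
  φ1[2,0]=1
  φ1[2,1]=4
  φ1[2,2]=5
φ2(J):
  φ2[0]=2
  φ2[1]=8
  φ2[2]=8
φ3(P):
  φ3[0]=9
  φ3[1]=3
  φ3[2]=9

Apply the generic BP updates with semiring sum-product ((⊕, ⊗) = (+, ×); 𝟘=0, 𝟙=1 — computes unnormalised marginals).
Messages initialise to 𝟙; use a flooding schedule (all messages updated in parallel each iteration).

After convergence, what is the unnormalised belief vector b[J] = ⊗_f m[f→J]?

b[J] = [2352, 26880, 7920]

init: all messages = 𝟙 over 3 values
r1 m[φ0→J] = [10, 22, 15]
r1 m[φ0→P] = [21, 12, 14]
r1 m[φ1→J] = [14, 20, 10]
r1 m[φ1→N] = [12, 13, 19]
r1 m[φ2→J] = [2, 8, 8]
r1 m[φ3→P] = [9, 3, 9]
r1 m[J→φ0] = [1, 1, 1]
r1 m[J→φ1] = [1, 1, 1]
r1 m[J→φ2] = [1, 1, 1]
r1 m[P→φ0] = [1, 1, 1]
r1 m[P→φ3] = [1, 1, 1]
r1 m[N→φ1] = [1, 1, 1]
r2 m[φ0→J] = [10, 22, 15]
r2 m[φ0→P] = [21, 12, 14]
r2 m[φ1→J] = [14, 20, 10]
r2 m[φ1→N] = [12, 13, 19]
r2 m[φ2→J] = [2, 8, 8]
r2 m[φ3→P] = [9, 3, 9]
r2 m[J→φ0] = [28, 160, 80]
r2 m[J→φ1] = [20, 176, 120]
r2 m[J→φ2] = [140, 440, 150]
r2 m[P→φ0] = [9, 3, 9]
r2 m[P→φ3] = [21, 12, 14]
r2 m[N→φ1] = [1, 1, 1]
r3 m[φ0→J] = [84, 168, 99]
r3 m[φ0→P] = [2192, 1308, 1500]
r3 m[φ1→J] = [14, 20, 10]
r3 m[φ1→N] = [1276, 1752, 1972]
r3 m[φ2→J] = [2, 8, 8]
r3 m[φ3→P] = [9, 3, 9]
r3 m[J→φ0] = [28, 160, 80]
r3 m[J→φ1] = [20, 176, 120]
r3 m[J→φ2] = [140, 440, 150]
r3 m[P→φ0] = [9, 3, 9]
r3 m[P→φ3] = [21, 12, 14]
r3 m[N→φ1] = [1, 1, 1]
r4 m[φ0→J] = [84, 168, 99]
r4 m[φ0→P] = [2192, 1308, 1500]
r4 m[φ1→J] = [14, 20, 10]
r4 m[φ1→N] = [1276, 1752, 1972]
r4 m[φ2→J] = [2, 8, 8]
r4 m[φ3→P] = [9, 3, 9]
r4 m[J→φ0] = [28, 160, 80]
r4 m[J→φ1] = [168, 1344, 792]
r4 m[J→φ2] = [1176, 3360, 990]
r4 m[P→φ0] = [9, 3, 9]
r4 m[P→φ3] = [2192, 1308, 1500]
r4 m[N→φ1] = [1, 1, 1]
r5 m[φ0→J] = [84, 168, 99]
r5 m[φ0→P] = [2192, 1308, 1500]
r5 m[φ1→J] = [14, 20, 10]
r5 m[φ1→N] = [9696, 12912, 14544]
r5 m[φ2→J] = [2, 8, 8]
r5 m[φ3→P] = [9, 3, 9]
r5 m[J→φ0] = [28, 160, 80]
r5 m[J→φ1] = [168, 1344, 792]
r5 m[J→φ2] = [1176, 3360, 990]
r5 m[P→φ0] = [9, 3, 9]
r5 m[P→φ3] = [2192, 1308, 1500]
r5 m[N→φ1] = [1, 1, 1]
r6 m[φ0→J] = [84, 168, 99]
r6 m[φ0→P] = [2192, 1308, 1500]
r6 m[φ1→J] = [14, 20, 10]
r6 m[φ1→N] = [9696, 12912, 14544]
r6 m[φ2→J] = [2, 8, 8]
r6 m[φ3→P] = [9, 3, 9]
r6 m[J→φ0] = [28, 160, 80]
r6 m[J→φ1] = [168, 1344, 792]
r6 m[J→φ2] = [1176, 3360, 990]
r6 m[P→φ0] = [9, 3, 9]
r6 m[P→φ3] = [2192, 1308, 1500]
r6 m[N→φ1] = [1, 1, 1]
fixed point reached at round 6
b[J] = ⊗ incoming = [2352, 26880, 7920]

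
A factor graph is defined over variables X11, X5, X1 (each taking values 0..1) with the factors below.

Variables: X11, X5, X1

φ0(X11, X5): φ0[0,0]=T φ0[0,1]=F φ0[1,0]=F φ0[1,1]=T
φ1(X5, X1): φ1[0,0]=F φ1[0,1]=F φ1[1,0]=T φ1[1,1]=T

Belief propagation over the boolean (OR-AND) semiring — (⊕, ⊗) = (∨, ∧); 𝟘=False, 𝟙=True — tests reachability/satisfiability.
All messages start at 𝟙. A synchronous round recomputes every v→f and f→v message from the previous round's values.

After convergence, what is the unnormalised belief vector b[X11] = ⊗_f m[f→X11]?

b[X11] = [F, T]

init: all messages = 𝟙 over 2 values
r1 m[φ0→X11] = [T, T]
r1 m[φ0→X5] = [T, T]
r1 m[φ1→X5] = [F, T]
r1 m[φ1→X1] = [T, T]
r1 m[X11→φ0] = [T, T]
r1 m[X5→φ0] = [T, T]
r1 m[X5→φ1] = [T, T]
r1 m[X1→φ1] = [T, T]
r2 m[φ0→X11] = [T, T]
r2 m[φ0→X5] = [T, T]
r2 m[φ1→X5] = [F, T]
r2 m[φ1→X1] = [T, T]
r2 m[X11→φ0] = [T, T]
r2 m[X5→φ0] = [F, T]
r2 m[X5→φ1] = [T, T]
r2 m[X1→φ1] = [T, T]
r3 m[φ0→X11] = [F, T]
r3 m[φ0→X5] = [T, T]
r3 m[φ1→X5] = [F, T]
r3 m[φ1→X1] = [T, T]
r3 m[X11→φ0] = [T, T]
r3 m[X5→φ0] = [F, T]
r3 m[X5→φ1] = [T, T]
r3 m[X1→φ1] = [T, T]
r4 m[φ0→X11] = [F, T]
r4 m[φ0→X5] = [T, T]
r4 m[φ1→X5] = [F, T]
r4 m[φ1→X1] = [T, T]
r4 m[X11→φ0] = [T, T]
r4 m[X5→φ0] = [F, T]
r4 m[X5→φ1] = [T, T]
r4 m[X1→φ1] = [T, T]
fixed point reached at round 4
b[X11] = ⊗ incoming = [F, T]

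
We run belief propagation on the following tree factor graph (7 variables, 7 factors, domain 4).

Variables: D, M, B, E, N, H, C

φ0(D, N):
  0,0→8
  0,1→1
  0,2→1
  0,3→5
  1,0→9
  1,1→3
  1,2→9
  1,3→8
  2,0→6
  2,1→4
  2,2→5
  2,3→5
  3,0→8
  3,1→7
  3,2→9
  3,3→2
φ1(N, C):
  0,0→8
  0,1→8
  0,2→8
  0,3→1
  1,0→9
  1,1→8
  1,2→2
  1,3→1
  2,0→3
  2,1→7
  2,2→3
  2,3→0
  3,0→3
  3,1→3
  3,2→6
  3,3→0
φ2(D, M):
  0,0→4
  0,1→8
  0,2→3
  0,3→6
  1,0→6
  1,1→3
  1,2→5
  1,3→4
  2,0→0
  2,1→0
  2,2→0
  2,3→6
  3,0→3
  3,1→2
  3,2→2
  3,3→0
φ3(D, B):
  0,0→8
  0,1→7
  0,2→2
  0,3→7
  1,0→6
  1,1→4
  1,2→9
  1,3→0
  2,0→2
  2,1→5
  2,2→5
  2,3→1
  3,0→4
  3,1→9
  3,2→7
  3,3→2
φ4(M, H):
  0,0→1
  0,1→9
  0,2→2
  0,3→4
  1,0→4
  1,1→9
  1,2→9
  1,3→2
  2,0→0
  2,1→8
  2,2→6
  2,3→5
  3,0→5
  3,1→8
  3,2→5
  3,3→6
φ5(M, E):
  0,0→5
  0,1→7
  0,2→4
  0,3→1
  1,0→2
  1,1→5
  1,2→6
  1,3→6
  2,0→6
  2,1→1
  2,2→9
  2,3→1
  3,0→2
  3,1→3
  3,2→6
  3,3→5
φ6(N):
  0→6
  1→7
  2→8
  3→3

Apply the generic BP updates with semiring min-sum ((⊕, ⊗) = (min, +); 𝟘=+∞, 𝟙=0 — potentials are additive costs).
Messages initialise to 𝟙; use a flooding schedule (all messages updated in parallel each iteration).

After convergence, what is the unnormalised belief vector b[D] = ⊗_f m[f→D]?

init: all messages = 𝟙 over 4 values
r1 m[φ0→D] = [1, 3, 4, 2]
r1 m[φ0→N] = [6, 1, 1, 2]
r1 m[φ1→N] = [1, 1, 0, 0]
r1 m[φ1→C] = [3, 3, 2, 0]
r1 m[φ2→D] = [3, 3, 0, 0]
r1 m[φ2→M] = [0, 0, 0, 0]
r1 m[φ3→D] = [2, 0, 1, 2]
r1 m[φ3→B] = [2, 4, 2, 0]
r1 m[φ4→M] = [1, 2, 0, 5]
r1 m[φ4→H] = [0, 8, 2, 2]
r1 m[φ5→M] = [1, 2, 1, 2]
r1 m[φ5→E] = [2, 1, 4, 1]
r1 m[φ6→N] = [6, 7, 8, 3]
r1 m[D→φ0] = [0, 0, 0, 0]
r1 m[D→φ2] = [0, 0, 0, 0]
r1 m[D→φ3] = [0, 0, 0, 0]
r1 m[M→φ2] = [0, 0, 0, 0]
r1 m[M→φ4] = [0, 0, 0, 0]
r1 m[M→φ5] = [0, 0, 0, 0]
r1 m[B→φ3] = [0, 0, 0, 0]
r1 m[E→φ5] = [0, 0, 0, 0]
r1 m[N→φ0] = [0, 0, 0, 0]
r1 m[N→φ1] = [0, 0, 0, 0]
r1 m[N→φ6] = [0, 0, 0, 0]
r1 m[H→φ4] = [0, 0, 0, 0]
r1 m[C→φ1] = [0, 0, 0, 0]
r2 m[φ0→D] = [1, 3, 4, 2]
r2 m[φ0→N] = [6, 1, 1, 2]
r2 m[φ1→N] = [1, 1, 0, 0]
r2 m[φ1→C] = [3, 3, 2, 0]
r2 m[φ2→D] = [3, 3, 0, 0]
r2 m[φ2→M] = [0, 0, 0, 0]
r2 m[φ3→D] = [2, 0, 1, 2]
r2 m[φ3→B] = [2, 4, 2, 0]
r2 m[φ4→M] = [1, 2, 0, 5]
r2 m[φ4→H] = [0, 8, 2, 2]
r2 m[φ5→M] = [1, 2, 1, 2]
r2 m[φ5→E] = [2, 1, 4, 1]
r2 m[φ6→N] = [6, 7, 8, 3]
r2 m[D→φ0] = [5, 3, 1, 2]
r2 m[D→φ2] = [3, 3, 5, 4]
r2 m[D→φ3] = [4, 6, 4, 2]
r2 m[M→φ2] = [2, 4, 1, 7]
r2 m[M→φ4] = [1, 2, 1, 2]
r2 m[M→φ5] = [1, 2, 0, 5]
r2 m[B→φ3] = [0, 0, 0, 0]
r2 m[E→φ5] = [0, 0, 0, 0]
r2 m[N→φ0] = [7, 8, 8, 3]
r2 m[N→φ1] = [12, 8, 9, 5]
r2 m[N→φ6] = [7, 2, 1, 2]
r2 m[H→φ4] = [0, 0, 0, 0]
r2 m[C→φ1] = [0, 0, 0, 0]
r3 m[φ0→D] = [8, 11, 8, 5]
r3 m[φ0→N] = [7, 5, 6, 4]
r3 m[φ1→N] = [1, 1, 0, 0]
r3 m[φ1→C] = [8, 8, 10, 5]
r3 m[φ2→D] = [4, 6, 1, 3]
r3 m[φ2→M] = [5, 5, 5, 4]
r3 m[φ3→D] = [2, 0, 1, 2]
r3 m[φ3→B] = [6, 9, 6, 4]
r3 m[φ4→M] = [1, 2, 0, 5]
r3 m[φ4→H] = [1, 9, 3, 4]
r3 m[φ5→M] = [1, 2, 1, 2]
r3 m[φ5→E] = [4, 1, 5, 1]
r3 m[φ6→N] = [6, 7, 8, 3]
r3 m[D→φ0] = [5, 3, 1, 2]
r3 m[D→φ2] = [3, 3, 5, 4]
r3 m[D→φ3] = [4, 6, 4, 2]
r3 m[M→φ2] = [2, 4, 1, 7]
r3 m[M→φ4] = [1, 2, 1, 2]
r3 m[M→φ5] = [1, 2, 0, 5]
r3 m[B→φ3] = [0, 0, 0, 0]
r3 m[E→φ5] = [0, 0, 0, 0]
r3 m[N→φ0] = [7, 8, 8, 3]
r3 m[N→φ1] = [12, 8, 9, 5]
r3 m[N→φ6] = [7, 2, 1, 2]
r3 m[H→φ4] = [0, 0, 0, 0]
r3 m[C→φ1] = [0, 0, 0, 0]
r4 m[φ0→D] = [8, 11, 8, 5]
r4 m[φ0→N] = [7, 5, 6, 4]
r4 m[φ1→N] = [1, 1, 0, 0]
r4 m[φ1→C] = [8, 8, 10, 5]
r4 m[φ2→D] = [4, 6, 1, 3]
r4 m[φ2→M] = [5, 5, 5, 4]
r4 m[φ3→D] = [2, 0, 1, 2]
r4 m[φ3→B] = [6, 9, 6, 4]
r4 m[φ4→M] = [1, 2, 0, 5]
r4 m[φ4→H] = [1, 9, 3, 4]
r4 m[φ5→M] = [1, 2, 1, 2]
r4 m[φ5→E] = [4, 1, 5, 1]
r4 m[φ6→N] = [6, 7, 8, 3]
r4 m[D→φ0] = [6, 6, 2, 5]
r4 m[D→φ2] = [10, 11, 9, 7]
r4 m[D→φ3] = [12, 17, 9, 8]
r4 m[M→φ2] = [2, 4, 1, 7]
r4 m[M→φ4] = [6, 7, 6, 6]
r4 m[M→φ5] = [6, 7, 5, 9]
r4 m[B→φ3] = [0, 0, 0, 0]
r4 m[E→φ5] = [0, 0, 0, 0]
r4 m[N→φ0] = [7, 8, 8, 3]
r4 m[N→φ1] = [13, 12, 14, 7]
r4 m[N→φ6] = [8, 6, 6, 4]
r4 m[H→φ4] = [0, 0, 0, 0]
r4 m[C→φ1] = [0, 0, 0, 0]
r5 m[φ0→D] = [8, 11, 8, 5]
r5 m[φ0→N] = [8, 6, 7, 7]
r5 m[φ1→N] = [1, 1, 0, 0]
r5 m[φ1→C] = [10, 10, 13, 7]
r5 m[φ2→D] = [4, 6, 1, 3]
r5 m[φ2→M] = [9, 9, 9, 7]
r5 m[φ3→D] = [2, 0, 1, 2]
r5 m[φ3→B] = [11, 14, 14, 10]
r5 m[φ4→M] = [1, 2, 0, 5]
r5 m[φ4→H] = [6, 14, 8, 9]
r5 m[φ5→M] = [1, 2, 1, 2]
r5 m[φ5→E] = [9, 6, 10, 6]
r5 m[φ6→N] = [6, 7, 8, 3]
r5 m[D→φ0] = [6, 6, 2, 5]
r5 m[D→φ2] = [10, 11, 9, 7]
r5 m[D→φ3] = [12, 17, 9, 8]
r5 m[M→φ2] = [2, 4, 1, 7]
r5 m[M→φ4] = [6, 7, 6, 6]
r5 m[M→φ5] = [6, 7, 5, 9]
r5 m[B→φ3] = [0, 0, 0, 0]
r5 m[E→φ5] = [0, 0, 0, 0]
r5 m[N→φ0] = [7, 8, 8, 3]
r5 m[N→φ1] = [13, 12, 14, 7]
r5 m[N→φ6] = [8, 6, 6, 4]
r5 m[H→φ4] = [0, 0, 0, 0]
r5 m[C→φ1] = [0, 0, 0, 0]
r6 m[φ0→D] = [8, 11, 8, 5]
r6 m[φ0→N] = [8, 6, 7, 7]
r6 m[φ1→N] = [1, 1, 0, 0]
r6 m[φ1→C] = [10, 10, 13, 7]
r6 m[φ2→D] = [4, 6, 1, 3]
r6 m[φ2→M] = [9, 9, 9, 7]
r6 m[φ3→D] = [2, 0, 1, 2]
r6 m[φ3→B] = [11, 14, 14, 10]
r6 m[φ4→M] = [1, 2, 0, 5]
r6 m[φ4→H] = [6, 14, 8, 9]
r6 m[φ5→M] = [1, 2, 1, 2]
r6 m[φ5→E] = [9, 6, 10, 6]
r6 m[φ6→N] = [6, 7, 8, 3]
r6 m[D→φ0] = [6, 6, 2, 5]
r6 m[D→φ2] = [10, 11, 9, 7]
r6 m[D→φ3] = [12, 17, 9, 8]
r6 m[M→φ2] = [2, 4, 1, 7]
r6 m[M→φ4] = [10, 11, 10, 9]
r6 m[M→φ5] = [10, 11, 9, 12]
r6 m[B→φ3] = [0, 0, 0, 0]
r6 m[E→φ5] = [0, 0, 0, 0]
r6 m[N→φ0] = [7, 8, 8, 3]
r6 m[N→φ1] = [14, 13, 15, 10]
r6 m[N→φ6] = [9, 7, 7, 7]
r6 m[H→φ4] = [0, 0, 0, 0]
r6 m[C→φ1] = [0, 0, 0, 0]
r7 m[φ0→D] = [8, 11, 8, 5]
r7 m[φ0→N] = [8, 6, 7, 7]
r7 m[φ1→N] = [1, 1, 0, 0]
r7 m[φ1→C] = [13, 13, 15, 10]
r7 m[φ2→D] = [4, 6, 1, 3]
r7 m[φ2→M] = [9, 9, 9, 7]
r7 m[φ3→D] = [2, 0, 1, 2]
r7 m[φ3→B] = [11, 14, 14, 10]
r7 m[φ4→M] = [1, 2, 0, 5]
r7 m[φ4→H] = [10, 17, 12, 13]
r7 m[φ5→M] = [1, 2, 1, 2]
r7 m[φ5→E] = [13, 10, 14, 10]
r7 m[φ6→N] = [6, 7, 8, 3]
r7 m[D→φ0] = [6, 6, 2, 5]
r7 m[D→φ2] = [10, 11, 9, 7]
r7 m[D→φ3] = [12, 17, 9, 8]
r7 m[M→φ2] = [2, 4, 1, 7]
r7 m[M→φ4] = [10, 11, 10, 9]
r7 m[M→φ5] = [10, 11, 9, 12]
r7 m[B→φ3] = [0, 0, 0, 0]
r7 m[E→φ5] = [0, 0, 0, 0]
r7 m[N→φ0] = [7, 8, 8, 3]
r7 m[N→φ1] = [14, 13, 15, 10]
r7 m[N→φ6] = [9, 7, 7, 7]
r7 m[H→φ4] = [0, 0, 0, 0]
r7 m[C→φ1] = [0, 0, 0, 0]
r8 m[φ0→D] = [8, 11, 8, 5]
r8 m[φ0→N] = [8, 6, 7, 7]
r8 m[φ1→N] = [1, 1, 0, 0]
r8 m[φ1→C] = [13, 13, 15, 10]
r8 m[φ2→D] = [4, 6, 1, 3]
r8 m[φ2→M] = [9, 9, 9, 7]
r8 m[φ3→D] = [2, 0, 1, 2]
r8 m[φ3→B] = [11, 14, 14, 10]
r8 m[φ4→M] = [1, 2, 0, 5]
r8 m[φ4→H] = [10, 17, 12, 13]
r8 m[φ5→M] = [1, 2, 1, 2]
r8 m[φ5→E] = [13, 10, 14, 10]
r8 m[φ6→N] = [6, 7, 8, 3]
r8 m[D→φ0] = [6, 6, 2, 5]
r8 m[D→φ2] = [10, 11, 9, 7]
r8 m[D→φ3] = [12, 17, 9, 8]
r8 m[M→φ2] = [2, 4, 1, 7]
r8 m[M→φ4] = [10, 11, 10, 9]
r8 m[M→φ5] = [10, 11, 9, 12]
r8 m[B→φ3] = [0, 0, 0, 0]
r8 m[E→φ5] = [0, 0, 0, 0]
r8 m[N→φ0] = [7, 8, 8, 3]
r8 m[N→φ1] = [14, 13, 15, 10]
r8 m[N→φ6] = [9, 7, 7, 7]
r8 m[H→φ4] = [0, 0, 0, 0]
r8 m[C→φ1] = [0, 0, 0, 0]
fixed point reached at round 8
b[D] = ⊗ incoming = [14, 17, 10, 10]

b[D] = [14, 17, 10, 10]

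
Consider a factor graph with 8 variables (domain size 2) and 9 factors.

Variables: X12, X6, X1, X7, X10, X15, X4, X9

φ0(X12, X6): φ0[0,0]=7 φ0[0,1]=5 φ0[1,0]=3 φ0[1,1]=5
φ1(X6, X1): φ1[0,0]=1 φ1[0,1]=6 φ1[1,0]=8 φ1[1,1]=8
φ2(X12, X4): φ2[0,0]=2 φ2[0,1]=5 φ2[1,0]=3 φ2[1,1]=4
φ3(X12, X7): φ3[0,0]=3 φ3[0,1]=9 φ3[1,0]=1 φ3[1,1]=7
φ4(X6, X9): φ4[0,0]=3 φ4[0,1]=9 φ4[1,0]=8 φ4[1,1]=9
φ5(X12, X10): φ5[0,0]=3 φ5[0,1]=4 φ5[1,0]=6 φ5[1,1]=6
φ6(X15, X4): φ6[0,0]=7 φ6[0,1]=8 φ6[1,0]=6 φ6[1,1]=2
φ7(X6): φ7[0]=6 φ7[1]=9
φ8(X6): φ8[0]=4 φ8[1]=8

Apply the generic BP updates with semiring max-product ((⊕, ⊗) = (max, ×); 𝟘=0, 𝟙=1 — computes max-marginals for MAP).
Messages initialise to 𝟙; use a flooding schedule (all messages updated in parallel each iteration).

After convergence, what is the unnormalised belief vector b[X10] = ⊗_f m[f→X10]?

b[X10] = [34836480, 37324800]

init: all messages = 𝟙 over 2 values
r1 m[φ0→X12] = [7, 5]
r1 m[φ0→X6] = [7, 5]
r1 m[φ1→X6] = [6, 8]
r1 m[φ1→X1] = [8, 8]
r1 m[φ2→X12] = [5, 4]
r1 m[φ2→X4] = [3, 5]
r1 m[φ3→X12] = [9, 7]
r1 m[φ3→X7] = [3, 9]
r1 m[φ4→X6] = [9, 9]
r1 m[φ4→X9] = [8, 9]
r1 m[φ5→X12] = [4, 6]
r1 m[φ5→X10] = [6, 6]
r1 m[φ6→X15] = [8, 6]
r1 m[φ6→X4] = [7, 8]
r1 m[φ7→X6] = [6, 9]
r1 m[φ8→X6] = [4, 8]
r1 m[X12→φ0] = [1, 1]
r1 m[X12→φ2] = [1, 1]
r1 m[X12→φ3] = [1, 1]
r1 m[X12→φ5] = [1, 1]
r1 m[X6→φ0] = [1, 1]
r1 m[X6→φ1] = [1, 1]
r1 m[X6→φ4] = [1, 1]
r1 m[X6→φ7] = [1, 1]
r1 m[X6→φ8] = [1, 1]
r1 m[X1→φ1] = [1, 1]
r1 m[X7→φ3] = [1, 1]
r1 m[X10→φ5] = [1, 1]
r1 m[X15→φ6] = [1, 1]
r1 m[X4→φ2] = [1, 1]
r1 m[X4→φ6] = [1, 1]
r1 m[X9→φ4] = [1, 1]
r2 m[φ0→X12] = [7, 5]
r2 m[φ0→X6] = [7, 5]
r2 m[φ1→X6] = [6, 8]
r2 m[φ1→X1] = [8, 8]
r2 m[φ2→X12] = [5, 4]
r2 m[φ2→X4] = [3, 5]
r2 m[φ3→X12] = [9, 7]
r2 m[φ3→X7] = [3, 9]
r2 m[φ4→X6] = [9, 9]
r2 m[φ4→X9] = [8, 9]
r2 m[φ5→X12] = [4, 6]
r2 m[φ5→X10] = [6, 6]
r2 m[φ6→X15] = [8, 6]
r2 m[φ6→X4] = [7, 8]
r2 m[φ7→X6] = [6, 9]
r2 m[φ8→X6] = [4, 8]
r2 m[X12→φ0] = [180, 168]
r2 m[X12→φ2] = [252, 210]
r2 m[X12→φ3] = [140, 120]
r2 m[X12→φ5] = [315, 140]
r2 m[X6→φ0] = [1296, 5184]
r2 m[X6→φ1] = [1512, 3240]
r2 m[X6→φ4] = [1008, 2880]
r2 m[X6→φ7] = [1512, 2880]
r2 m[X6→φ8] = [2268, 3240]
r2 m[X1→φ1] = [1, 1]
r2 m[X7→φ3] = [1, 1]
r2 m[X10→φ5] = [1, 1]
r2 m[X15→φ6] = [1, 1]
r2 m[X4→φ2] = [7, 8]
r2 m[X4→φ6] = [3, 5]
r2 m[X9→φ4] = [1, 1]
r3 m[φ0→X12] = [25920, 25920]
r3 m[φ0→X6] = [1260, 900]
r3 m[φ1→X6] = [6, 8]
r3 m[φ1→X1] = [25920, 25920]
r3 m[φ2→X12] = [40, 32]
r3 m[φ2→X4] = [630, 1260]
r3 m[φ3→X12] = [9, 7]
r3 m[φ3→X7] = [420, 1260]
r3 m[φ4→X6] = [9, 9]
r3 m[φ4→X9] = [23040, 25920]
r3 m[φ5→X12] = [4, 6]
r3 m[φ5→X10] = [945, 1260]
r3 m[φ6→X15] = [40, 18]
r3 m[φ6→X4] = [7, 8]
r3 m[φ7→X6] = [6, 9]
r3 m[φ8→X6] = [4, 8]
r3 m[X12→φ0] = [180, 168]
r3 m[X12→φ2] = [252, 210]
r3 m[X12→φ3] = [140, 120]
r3 m[X12→φ5] = [315, 140]
r3 m[X6→φ0] = [1296, 5184]
r3 m[X6→φ1] = [1512, 3240]
r3 m[X6→φ4] = [1008, 2880]
r3 m[X6→φ7] = [1512, 2880]
r3 m[X6→φ8] = [2268, 3240]
r3 m[X1→φ1] = [1, 1]
r3 m[X7→φ3] = [1, 1]
r3 m[X10→φ5] = [1, 1]
r3 m[X15→φ6] = [1, 1]
r3 m[X4→φ2] = [7, 8]
r3 m[X4→φ6] = [3, 5]
r3 m[X9→φ4] = [1, 1]
r4 m[φ0→X12] = [25920, 25920]
r4 m[φ0→X6] = [1260, 900]
r4 m[φ1→X6] = [6, 8]
r4 m[φ1→X1] = [25920, 25920]
r4 m[φ2→X12] = [40, 32]
r4 m[φ2→X4] = [630, 1260]
r4 m[φ3→X12] = [9, 7]
r4 m[φ3→X7] = [420, 1260]
r4 m[φ4→X6] = [9, 9]
r4 m[φ4→X9] = [23040, 25920]
r4 m[φ5→X12] = [4, 6]
r4 m[φ5→X10] = [945, 1260]
r4 m[φ6→X15] = [40, 18]
r4 m[φ6→X4] = [7, 8]
r4 m[φ7→X6] = [6, 9]
r4 m[φ8→X6] = [4, 8]
r4 m[X12→φ0] = [1440, 1344]
r4 m[X12→φ2] = [933120, 1088640]
r4 m[X12→φ3] = [4147200, 4976640]
r4 m[X12→φ5] = [9331200, 5806080]
r4 m[X6→φ0] = [1296, 5184]
r4 m[X6→φ1] = [272160, 583200]
r4 m[X6→φ4] = [181440, 518400]
r4 m[X6→φ7] = [272160, 518400]
r4 m[X6→φ8] = [408240, 583200]
r4 m[X1→φ1] = [1, 1]
r4 m[X7→φ3] = [1, 1]
r4 m[X10→φ5] = [1, 1]
r4 m[X15→φ6] = [1, 1]
r4 m[X4→φ2] = [7, 8]
r4 m[X4→φ6] = [630, 1260]
r4 m[X9→φ4] = [1, 1]
r5 m[φ0→X12] = [25920, 25920]
r5 m[φ0→X6] = [10080, 7200]
r5 m[φ1→X6] = [6, 8]
r5 m[φ1→X1] = [4665600, 4665600]
r5 m[φ2→X12] = [40, 32]
r5 m[φ2→X4] = [3265920, 4665600]
r5 m[φ3→X12] = [9, 7]
r5 m[φ3→X7] = [12441600, 37324800]
r5 m[φ4→X6] = [9, 9]
r5 m[φ4→X9] = [4147200, 4665600]
r5 m[φ5→X12] = [4, 6]
r5 m[φ5→X10] = [34836480, 37324800]
r5 m[φ6→X15] = [10080, 3780]
r5 m[φ6→X4] = [7, 8]
r5 m[φ7→X6] = [6, 9]
r5 m[φ8→X6] = [4, 8]
r5 m[X12→φ0] = [1440, 1344]
r5 m[X12→φ2] = [933120, 1088640]
r5 m[X12→φ3] = [4147200, 4976640]
r5 m[X12→φ5] = [9331200, 5806080]
r5 m[X6→φ0] = [1296, 5184]
r5 m[X6→φ1] = [272160, 583200]
r5 m[X6→φ4] = [181440, 518400]
r5 m[X6→φ7] = [272160, 518400]
r5 m[X6→φ8] = [408240, 583200]
r5 m[X1→φ1] = [1, 1]
r5 m[X7→φ3] = [1, 1]
r5 m[X10→φ5] = [1, 1]
r5 m[X15→φ6] = [1, 1]
r5 m[X4→φ2] = [7, 8]
r5 m[X4→φ6] = [630, 1260]
r5 m[X9→φ4] = [1, 1]
r6 m[φ0→X12] = [25920, 25920]
r6 m[φ0→X6] = [10080, 7200]
r6 m[φ1→X6] = [6, 8]
r6 m[φ1→X1] = [4665600, 4665600]
r6 m[φ2→X12] = [40, 32]
r6 m[φ2→X4] = [3265920, 4665600]
r6 m[φ3→X12] = [9, 7]
r6 m[φ3→X7] = [12441600, 37324800]
r6 m[φ4→X6] = [9, 9]
r6 m[φ4→X9] = [4147200, 4665600]
r6 m[φ5→X12] = [4, 6]
r6 m[φ5→X10] = [34836480, 37324800]
r6 m[φ6→X15] = [10080, 3780]
r6 m[φ6→X4] = [7, 8]
r6 m[φ7→X6] = [6, 9]
r6 m[φ8→X6] = [4, 8]
r6 m[X12→φ0] = [1440, 1344]
r6 m[X12→φ2] = [933120, 1088640]
r6 m[X12→φ3] = [4147200, 4976640]
r6 m[X12→φ5] = [9331200, 5806080]
r6 m[X6→φ0] = [1296, 5184]
r6 m[X6→φ1] = [2177280, 4665600]
r6 m[X6→φ4] = [1451520, 4147200]
r6 m[X6→φ7] = [2177280, 4147200]
r6 m[X6→φ8] = [3265920, 4665600]
r6 m[X1→φ1] = [1, 1]
r6 m[X7→φ3] = [1, 1]
r6 m[X10→φ5] = [1, 1]
r6 m[X15→φ6] = [1, 1]
r6 m[X4→φ2] = [7, 8]
r6 m[X4→φ6] = [3265920, 4665600]
r6 m[X9→φ4] = [1, 1]
r7 m[φ0→X12] = [25920, 25920]
r7 m[φ0→X6] = [10080, 7200]
r7 m[φ1→X6] = [6, 8]
r7 m[φ1→X1] = [37324800, 37324800]
r7 m[φ2→X12] = [40, 32]
r7 m[φ2→X4] = [3265920, 4665600]
r7 m[φ3→X12] = [9, 7]
r7 m[φ3→X7] = [12441600, 37324800]
r7 m[φ4→X6] = [9, 9]
r7 m[φ4→X9] = [33177600, 37324800]
r7 m[φ5→X12] = [4, 6]
r7 m[φ5→X10] = [34836480, 37324800]
r7 m[φ6→X15] = [37324800, 19595520]
r7 m[φ6→X4] = [7, 8]
r7 m[φ7→X6] = [6, 9]
r7 m[φ8→X6] = [4, 8]
r7 m[X12→φ0] = [1440, 1344]
r7 m[X12→φ2] = [933120, 1088640]
r7 m[X12→φ3] = [4147200, 4976640]
r7 m[X12→φ5] = [9331200, 5806080]
r7 m[X6→φ0] = [1296, 5184]
r7 m[X6→φ1] = [2177280, 4665600]
r7 m[X6→φ4] = [1451520, 4147200]
r7 m[X6→φ7] = [2177280, 4147200]
r7 m[X6→φ8] = [3265920, 4665600]
r7 m[X1→φ1] = [1, 1]
r7 m[X7→φ3] = [1, 1]
r7 m[X10→φ5] = [1, 1]
r7 m[X15→φ6] = [1, 1]
r7 m[X4→φ2] = [7, 8]
r7 m[X4→φ6] = [3265920, 4665600]
r7 m[X9→φ4] = [1, 1]
r8 m[φ0→X12] = [25920, 25920]
r8 m[φ0→X6] = [10080, 7200]
r8 m[φ1→X6] = [6, 8]
r8 m[φ1→X1] = [37324800, 37324800]
r8 m[φ2→X12] = [40, 32]
r8 m[φ2→X4] = [3265920, 4665600]
r8 m[φ3→X12] = [9, 7]
r8 m[φ3→X7] = [12441600, 37324800]
r8 m[φ4→X6] = [9, 9]
r8 m[φ4→X9] = [33177600, 37324800]
r8 m[φ5→X12] = [4, 6]
r8 m[φ5→X10] = [34836480, 37324800]
r8 m[φ6→X15] = [37324800, 19595520]
r8 m[φ6→X4] = [7, 8]
r8 m[φ7→X6] = [6, 9]
r8 m[φ8→X6] = [4, 8]
r8 m[X12→φ0] = [1440, 1344]
r8 m[X12→φ2] = [933120, 1088640]
r8 m[X12→φ3] = [4147200, 4976640]
r8 m[X12→φ5] = [9331200, 5806080]
r8 m[X6→φ0] = [1296, 5184]
r8 m[X6→φ1] = [2177280, 4665600]
r8 m[X6→φ4] = [1451520, 4147200]
r8 m[X6→φ7] = [2177280, 4147200]
r8 m[X6→φ8] = [3265920, 4665600]
r8 m[X1→φ1] = [1, 1]
r8 m[X7→φ3] = [1, 1]
r8 m[X10→φ5] = [1, 1]
r8 m[X15→φ6] = [1, 1]
r8 m[X4→φ2] = [7, 8]
r8 m[X4→φ6] = [3265920, 4665600]
r8 m[X9→φ4] = [1, 1]
fixed point reached at round 8
b[X10] = ⊗ incoming = [34836480, 37324800]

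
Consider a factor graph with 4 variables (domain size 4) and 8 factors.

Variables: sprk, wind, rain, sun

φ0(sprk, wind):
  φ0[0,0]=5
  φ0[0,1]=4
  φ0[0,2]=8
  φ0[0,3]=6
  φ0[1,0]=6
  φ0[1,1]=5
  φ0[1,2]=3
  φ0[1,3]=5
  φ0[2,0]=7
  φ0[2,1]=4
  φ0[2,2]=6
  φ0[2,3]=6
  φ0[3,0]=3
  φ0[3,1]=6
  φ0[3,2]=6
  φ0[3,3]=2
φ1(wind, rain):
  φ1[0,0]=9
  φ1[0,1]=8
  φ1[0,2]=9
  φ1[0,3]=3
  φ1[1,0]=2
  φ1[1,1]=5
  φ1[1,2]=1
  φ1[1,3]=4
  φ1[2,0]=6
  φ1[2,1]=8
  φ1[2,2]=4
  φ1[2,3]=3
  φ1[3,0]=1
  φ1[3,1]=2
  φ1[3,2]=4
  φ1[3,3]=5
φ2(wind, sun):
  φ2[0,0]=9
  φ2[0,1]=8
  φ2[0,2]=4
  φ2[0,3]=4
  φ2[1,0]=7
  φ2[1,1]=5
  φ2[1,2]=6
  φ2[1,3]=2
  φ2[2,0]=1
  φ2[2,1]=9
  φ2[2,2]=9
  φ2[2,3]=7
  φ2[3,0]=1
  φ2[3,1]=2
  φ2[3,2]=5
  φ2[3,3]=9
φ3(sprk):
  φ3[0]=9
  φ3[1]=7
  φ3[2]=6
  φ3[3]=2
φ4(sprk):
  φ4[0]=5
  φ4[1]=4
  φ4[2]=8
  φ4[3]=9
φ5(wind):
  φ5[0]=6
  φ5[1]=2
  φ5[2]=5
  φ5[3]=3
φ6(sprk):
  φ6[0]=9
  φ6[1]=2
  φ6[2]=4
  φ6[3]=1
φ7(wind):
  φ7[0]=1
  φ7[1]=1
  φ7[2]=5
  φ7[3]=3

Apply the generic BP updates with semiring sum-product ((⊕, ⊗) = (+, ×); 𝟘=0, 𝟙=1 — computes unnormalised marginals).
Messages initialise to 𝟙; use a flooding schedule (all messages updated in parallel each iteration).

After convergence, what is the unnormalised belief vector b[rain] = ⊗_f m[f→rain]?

b[rain] = [24098324, 30532388, 19708066, 14220280]

init: all messages = 𝟙 over 4 values
r1 m[φ0→sprk] = [23, 19, 23, 17]
r1 m[φ0→wind] = [21, 19, 23, 19]
r1 m[φ1→wind] = [29, 12, 21, 12]
r1 m[φ1→rain] = [18, 23, 18, 15]
r1 m[φ2→wind] = [25, 20, 26, 17]
r1 m[φ2→sun] = [18, 24, 24, 22]
r1 m[φ3→sprk] = [9, 7, 6, 2]
r1 m[φ4→sprk] = [5, 4, 8, 9]
r1 m[φ5→wind] = [6, 2, 5, 3]
r1 m[φ6→sprk] = [9, 2, 4, 1]
r1 m[φ7→wind] = [1, 1, 5, 3]
r1 m[sprk→φ0] = [1, 1, 1, 1]
r1 m[sprk→φ3] = [1, 1, 1, 1]
r1 m[sprk→φ4] = [1, 1, 1, 1]
r1 m[sprk→φ6] = [1, 1, 1, 1]
r1 m[wind→φ0] = [1, 1, 1, 1]
r1 m[wind→φ1] = [1, 1, 1, 1]
r1 m[wind→φ2] = [1, 1, 1, 1]
r1 m[wind→φ5] = [1, 1, 1, 1]
r1 m[wind→φ7] = [1, 1, 1, 1]
r1 m[rain→φ1] = [1, 1, 1, 1]
r1 m[sun→φ2] = [1, 1, 1, 1]
r2 m[φ0→sprk] = [23, 19, 23, 17]
r2 m[φ0→wind] = [21, 19, 23, 19]
r2 m[φ1→wind] = [29, 12, 21, 12]
r2 m[φ1→rain] = [18, 23, 18, 15]
r2 m[φ2→wind] = [25, 20, 26, 17]
r2 m[φ2→sun] = [18, 24, 24, 22]
r2 m[φ3→sprk] = [9, 7, 6, 2]
r2 m[φ4→sprk] = [5, 4, 8, 9]
r2 m[φ5→wind] = [6, 2, 5, 3]
r2 m[φ6→sprk] = [9, 2, 4, 1]
r2 m[φ7→wind] = [1, 1, 5, 3]
r2 m[sprk→φ0] = [405, 56, 192, 18]
r2 m[sprk→φ3] = [1035, 152, 736, 153]
r2 m[sprk→φ4] = [1863, 266, 552, 34]
r2 m[sprk→φ6] = [1035, 532, 1104, 306]
r2 m[wind→φ0] = [4350, 480, 13650, 1836]
r2 m[wind→φ1] = [3150, 760, 14950, 2907]
r2 m[wind→φ2] = [3654, 456, 12075, 2052]
r2 m[wind→φ5] = [15225, 4560, 62790, 11628]
r2 m[wind→φ7] = [91350, 9120, 62790, 11628]
r2 m[rain→φ1] = [1, 1, 1, 1]
r2 m[sun→φ2] = [1, 1, 1, 1]
r3 m[φ0→sprk] = [143886, 78630, 125286, 101502]
r3 m[φ0→wind] = [3759, 2776, 4668, 3898]
r3 m[φ1→wind] = [29, 12, 21, 12]
r3 m[φ1→rain] = [122477, 154414, 100538, 71875]
r3 m[φ2→wind] = [25, 20, 26, 17]
r3 m[φ2→sun] = [50205, 144291, 136287, 118521]
r3 m[φ3→sprk] = [9, 7, 6, 2]
r3 m[φ4→sprk] = [5, 4, 8, 9]
r3 m[φ5→wind] = [6, 2, 5, 3]
r3 m[φ6→sprk] = [9, 2, 4, 1]
r3 m[φ7→wind] = [1, 1, 5, 3]
r3 m[sprk→φ0] = [405, 56, 192, 18]
r3 m[sprk→φ3] = [1035, 152, 736, 153]
r3 m[sprk→φ4] = [1863, 266, 552, 34]
r3 m[sprk→φ6] = [1035, 532, 1104, 306]
r3 m[wind→φ0] = [4350, 480, 13650, 1836]
r3 m[wind→φ1] = [3150, 760, 14950, 2907]
r3 m[wind→φ2] = [3654, 456, 12075, 2052]
r3 m[wind→φ5] = [15225, 4560, 62790, 11628]
r3 m[wind→φ7] = [91350, 9120, 62790, 11628]
r3 m[rain→φ1] = [1, 1, 1, 1]
r3 m[sun→φ2] = [1, 1, 1, 1]
r4 m[φ0→sprk] = [143886, 78630, 125286, 101502]
r4 m[φ0→wind] = [3759, 2776, 4668, 3898]
r4 m[φ1→wind] = [29, 12, 21, 12]
r4 m[φ1→rain] = [122477, 154414, 100538, 71875]
r4 m[φ2→wind] = [25, 20, 26, 17]
r4 m[φ2→sun] = [50205, 144291, 136287, 118521]
r4 m[φ3→sprk] = [9, 7, 6, 2]
r4 m[φ4→sprk] = [5, 4, 8, 9]
r4 m[φ5→wind] = [6, 2, 5, 3]
r4 m[φ6→sprk] = [9, 2, 4, 1]
r4 m[φ7→wind] = [1, 1, 5, 3]
r4 m[sprk→φ0] = [405, 56, 192, 18]
r4 m[sprk→φ3] = [6474870, 629040, 4009152, 913518]
r4 m[sprk→φ4] = [11654766, 1100820, 3006864, 203004]
r4 m[sprk→φ6] = [6474870, 2201640, 6013728, 1827036]
r4 m[wind→φ0] = [4350, 480, 13650, 1836]
r4 m[wind→φ1] = [563850, 111040, 3034200, 596394]
r4 m[wind→φ2] = [654066, 66624, 2450700, 420984]
r4 m[wind→φ5] = [2725275, 666240, 12743640, 2385576]
r4 m[wind→φ7] = [16351650, 1332480, 12743640, 2385576]
r4 m[rain→φ1] = [1, 1, 1, 1]
r4 m[sun→φ2] = [1, 1, 1, 1]
r5 m[φ0→sprk] = [143886, 78630, 125286, 101502]
r5 m[φ0→wind] = [3759, 2776, 4668, 3898]
r5 m[φ1→wind] = [29, 12, 21, 12]
r5 m[φ1→rain] = [24098324, 30532388, 19708066, 14220280]
r5 m[φ2→wind] = [25, 20, 26, 17]
r5 m[φ2→sun] = [9224646, 28463916, 27177228, 23693268]
r5 m[φ3→sprk] = [9, 7, 6, 2]
r5 m[φ4→sprk] = [5, 4, 8, 9]
r5 m[φ5→wind] = [6, 2, 5, 3]
r5 m[φ6→sprk] = [9, 2, 4, 1]
r5 m[φ7→wind] = [1, 1, 5, 3]
r5 m[sprk→φ0] = [405, 56, 192, 18]
r5 m[sprk→φ3] = [6474870, 629040, 4009152, 913518]
r5 m[sprk→φ4] = [11654766, 1100820, 3006864, 203004]
r5 m[sprk→φ6] = [6474870, 2201640, 6013728, 1827036]
r5 m[wind→φ0] = [4350, 480, 13650, 1836]
r5 m[wind→φ1] = [563850, 111040, 3034200, 596394]
r5 m[wind→φ2] = [654066, 66624, 2450700, 420984]
r5 m[wind→φ5] = [2725275, 666240, 12743640, 2385576]
r5 m[wind→φ7] = [16351650, 1332480, 12743640, 2385576]
r5 m[rain→φ1] = [1, 1, 1, 1]
r5 m[sun→φ2] = [1, 1, 1, 1]
r6 m[φ0→sprk] = [143886, 78630, 125286, 101502]
r6 m[φ0→wind] = [3759, 2776, 4668, 3898]
r6 m[φ1→wind] = [29, 12, 21, 12]
r6 m[φ1→rain] = [24098324, 30532388, 19708066, 14220280]
r6 m[φ2→wind] = [25, 20, 26, 17]
r6 m[φ2→sun] = [9224646, 28463916, 27177228, 23693268]
r6 m[φ3→sprk] = [9, 7, 6, 2]
r6 m[φ4→sprk] = [5, 4, 8, 9]
r6 m[φ5→wind] = [6, 2, 5, 3]
r6 m[φ6→sprk] = [9, 2, 4, 1]
r6 m[φ7→wind] = [1, 1, 5, 3]
r6 m[sprk→φ0] = [405, 56, 192, 18]
r6 m[sprk→φ3] = [6474870, 629040, 4009152, 913518]
r6 m[sprk→φ4] = [11654766, 1100820, 3006864, 203004]
r6 m[sprk→φ6] = [6474870, 2201640, 6013728, 1827036]
r6 m[wind→φ0] = [4350, 480, 13650, 1836]
r6 m[wind→φ1] = [563850, 111040, 3034200, 596394]
r6 m[wind→φ2] = [654066, 66624, 2450700, 420984]
r6 m[wind→φ5] = [2725275, 666240, 12743640, 2385576]
r6 m[wind→φ7] = [16351650, 1332480, 12743640, 2385576]
r6 m[rain→φ1] = [1, 1, 1, 1]
r6 m[sun→φ2] = [1, 1, 1, 1]
fixed point reached at round 6
b[rain] = ⊗ incoming = [24098324, 30532388, 19708066, 14220280]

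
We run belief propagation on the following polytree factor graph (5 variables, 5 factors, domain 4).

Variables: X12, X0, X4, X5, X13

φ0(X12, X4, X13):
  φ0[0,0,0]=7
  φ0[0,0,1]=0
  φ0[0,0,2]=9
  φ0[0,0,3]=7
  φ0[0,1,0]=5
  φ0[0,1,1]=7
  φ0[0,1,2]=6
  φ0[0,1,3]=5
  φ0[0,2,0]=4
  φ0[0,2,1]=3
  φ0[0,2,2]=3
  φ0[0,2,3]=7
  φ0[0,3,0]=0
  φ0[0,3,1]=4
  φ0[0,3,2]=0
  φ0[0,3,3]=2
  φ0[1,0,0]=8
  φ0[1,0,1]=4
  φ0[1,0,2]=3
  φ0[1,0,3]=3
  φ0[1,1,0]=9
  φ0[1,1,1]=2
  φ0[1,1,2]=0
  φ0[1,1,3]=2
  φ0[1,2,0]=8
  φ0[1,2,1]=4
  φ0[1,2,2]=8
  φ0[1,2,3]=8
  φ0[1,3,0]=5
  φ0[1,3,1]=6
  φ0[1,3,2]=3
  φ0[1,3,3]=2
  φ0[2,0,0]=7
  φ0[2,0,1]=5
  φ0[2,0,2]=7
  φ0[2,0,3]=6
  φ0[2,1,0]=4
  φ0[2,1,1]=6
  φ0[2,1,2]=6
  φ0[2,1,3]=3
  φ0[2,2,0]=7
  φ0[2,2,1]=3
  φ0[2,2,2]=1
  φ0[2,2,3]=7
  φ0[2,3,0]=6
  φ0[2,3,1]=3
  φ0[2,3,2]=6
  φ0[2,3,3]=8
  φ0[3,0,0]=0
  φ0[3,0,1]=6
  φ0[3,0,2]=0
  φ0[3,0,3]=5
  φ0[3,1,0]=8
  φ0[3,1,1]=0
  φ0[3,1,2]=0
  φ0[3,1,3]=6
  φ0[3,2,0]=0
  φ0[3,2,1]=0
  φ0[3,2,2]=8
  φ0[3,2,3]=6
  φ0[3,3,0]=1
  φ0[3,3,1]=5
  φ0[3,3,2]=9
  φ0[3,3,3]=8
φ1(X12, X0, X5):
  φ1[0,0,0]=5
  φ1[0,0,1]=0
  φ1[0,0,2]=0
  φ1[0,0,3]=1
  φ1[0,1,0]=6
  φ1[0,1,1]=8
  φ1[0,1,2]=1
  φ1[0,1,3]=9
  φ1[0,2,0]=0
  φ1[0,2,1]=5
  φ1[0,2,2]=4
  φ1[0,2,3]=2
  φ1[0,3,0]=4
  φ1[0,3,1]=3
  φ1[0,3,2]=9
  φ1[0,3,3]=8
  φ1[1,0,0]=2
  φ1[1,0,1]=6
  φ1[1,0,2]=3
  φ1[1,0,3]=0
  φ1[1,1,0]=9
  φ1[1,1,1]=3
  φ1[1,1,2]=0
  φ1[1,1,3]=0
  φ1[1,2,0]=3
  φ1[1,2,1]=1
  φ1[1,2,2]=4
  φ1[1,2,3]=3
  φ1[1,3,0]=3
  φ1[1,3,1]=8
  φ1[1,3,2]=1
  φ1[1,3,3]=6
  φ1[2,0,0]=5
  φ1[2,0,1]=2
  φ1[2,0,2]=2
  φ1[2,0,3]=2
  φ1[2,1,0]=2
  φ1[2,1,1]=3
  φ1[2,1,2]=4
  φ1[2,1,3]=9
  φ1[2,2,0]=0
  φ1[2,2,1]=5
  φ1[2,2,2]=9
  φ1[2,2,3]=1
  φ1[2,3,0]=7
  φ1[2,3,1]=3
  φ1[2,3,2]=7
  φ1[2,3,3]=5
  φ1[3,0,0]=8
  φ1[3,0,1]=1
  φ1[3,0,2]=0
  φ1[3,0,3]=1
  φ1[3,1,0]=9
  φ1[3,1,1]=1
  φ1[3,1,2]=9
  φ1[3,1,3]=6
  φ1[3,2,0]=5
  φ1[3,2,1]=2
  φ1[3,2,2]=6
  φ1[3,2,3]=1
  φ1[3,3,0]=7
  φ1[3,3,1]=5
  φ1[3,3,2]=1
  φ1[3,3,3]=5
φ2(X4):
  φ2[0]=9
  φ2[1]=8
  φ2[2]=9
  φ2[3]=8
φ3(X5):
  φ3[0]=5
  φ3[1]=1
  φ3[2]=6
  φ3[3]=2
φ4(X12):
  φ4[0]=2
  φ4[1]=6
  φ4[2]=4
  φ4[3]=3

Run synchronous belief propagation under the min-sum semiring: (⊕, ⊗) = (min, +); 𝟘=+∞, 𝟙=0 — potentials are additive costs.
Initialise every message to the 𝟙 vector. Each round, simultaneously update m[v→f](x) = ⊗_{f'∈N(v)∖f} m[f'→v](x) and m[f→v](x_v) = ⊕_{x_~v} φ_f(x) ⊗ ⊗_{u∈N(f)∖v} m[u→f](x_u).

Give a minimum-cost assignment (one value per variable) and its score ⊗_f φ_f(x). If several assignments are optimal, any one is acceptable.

init: all messages = 𝟙 over 4 values
r1 m[φ0→X12] = [0, 0, 1, 0]
r1 m[φ0→X4] = [0, 0, 0, 0]
r1 m[φ0→X13] = [0, 0, 0, 2]
r1 m[φ1→X12] = [0, 0, 0, 0]
r1 m[φ1→X0] = [0, 0, 0, 1]
r1 m[φ1→X5] = [0, 0, 0, 0]
r1 m[φ2→X4] = [9, 8, 9, 8]
r1 m[φ3→X5] = [5, 1, 6, 2]
r1 m[φ4→X12] = [2, 6, 4, 3]
r1 m[X12→φ0] = [0, 0, 0, 0]
r1 m[X12→φ1] = [0, 0, 0, 0]
r1 m[X12→φ4] = [0, 0, 0, 0]
r1 m[X0→φ1] = [0, 0, 0, 0]
r1 m[X4→φ0] = [0, 0, 0, 0]
r1 m[X4→φ2] = [0, 0, 0, 0]
r1 m[X5→φ1] = [0, 0, 0, 0]
r1 m[X5→φ3] = [0, 0, 0, 0]
r1 m[X13→φ0] = [0, 0, 0, 0]
r2 m[φ0→X12] = [0, 0, 1, 0]
r2 m[φ0→X4] = [0, 0, 0, 0]
r2 m[φ0→X13] = [0, 0, 0, 2]
r2 m[φ1→X12] = [0, 0, 0, 0]
r2 m[φ1→X0] = [0, 0, 0, 1]
r2 m[φ1→X5] = [0, 0, 0, 0]
r2 m[φ2→X4] = [9, 8, 9, 8]
r2 m[φ3→X5] = [5, 1, 6, 2]
r2 m[φ4→X12] = [2, 6, 4, 3]
r2 m[X12→φ0] = [2, 6, 4, 3]
r2 m[X12→φ1] = [2, 6, 5, 3]
r2 m[X12→φ4] = [0, 0, 1, 0]
r2 m[X0→φ1] = [0, 0, 0, 0]
r2 m[X4→φ0] = [9, 8, 9, 8]
r2 m[X4→φ2] = [0, 0, 0, 0]
r2 m[X5→φ1] = [5, 1, 6, 2]
r2 m[X5→φ3] = [0, 0, 0, 0]
r2 m[X13→φ0] = [0, 0, 0, 0]
r3 m[φ0→X12] = [8, 8, 10, 8]
r3 m[φ0→X4] = [2, 3, 3, 2]
r3 m[φ0→X13] = [10, 11, 10, 12]
r3 m[φ1→X12] = [1, 2, 3, 2]
r3 m[φ1→X0] = [3, 5, 6, 6]
r3 m[φ1→X5] = [2, 2, 2, 3]
r3 m[φ2→X4] = [9, 8, 9, 8]
r3 m[φ3→X5] = [5, 1, 6, 2]
r3 m[φ4→X12] = [2, 6, 4, 3]
r3 m[X12→φ0] = [2, 6, 4, 3]
r3 m[X12→φ1] = [2, 6, 5, 3]
r3 m[X12→φ4] = [0, 0, 1, 0]
r3 m[X0→φ1] = [0, 0, 0, 0]
r3 m[X4→φ0] = [9, 8, 9, 8]
r3 m[X4→φ2] = [0, 0, 0, 0]
r3 m[X5→φ1] = [5, 1, 6, 2]
r3 m[X5→φ3] = [0, 0, 0, 0]
r3 m[X13→φ0] = [0, 0, 0, 0]
r4 m[φ0→X12] = [8, 8, 10, 8]
r4 m[φ0→X4] = [2, 3, 3, 2]
r4 m[φ0→X13] = [10, 11, 10, 12]
r4 m[φ1→X12] = [1, 2, 3, 2]
r4 m[φ1→X0] = [3, 5, 6, 6]
r4 m[φ1→X5] = [2, 2, 2, 3]
r4 m[φ2→X4] = [9, 8, 9, 8]
r4 m[φ3→X5] = [5, 1, 6, 2]
r4 m[φ4→X12] = [2, 6, 4, 3]
r4 m[X12→φ0] = [3, 8, 7, 5]
r4 m[X12→φ1] = [10, 14, 14, 11]
r4 m[X12→φ4] = [9, 10, 13, 10]
r4 m[X0→φ1] = [0, 0, 0, 0]
r4 m[X4→φ0] = [9, 8, 9, 8]
r4 m[X4→φ2] = [2, 3, 3, 2]
r4 m[X5→φ1] = [5, 1, 6, 2]
r4 m[X5→φ3] = [2, 2, 2, 3]
r4 m[X13→φ0] = [0, 0, 0, 0]
r5 m[φ0→X12] = [8, 8, 10, 8]
r5 m[φ0→X4] = [3, 5, 5, 3]
r5 m[φ0→X13] = [11, 12, 11, 13]
r5 m[φ1→X12] = [1, 2, 3, 2]
r5 m[φ1→X0] = [11, 13, 14, 14]
r5 m[φ1→X5] = [10, 10, 10, 11]
r5 m[φ2→X4] = [9, 8, 9, 8]
r5 m[φ3→X5] = [5, 1, 6, 2]
r5 m[φ4→X12] = [2, 6, 4, 3]
r5 m[X12→φ0] = [3, 8, 7, 5]
r5 m[X12→φ1] = [10, 14, 14, 11]
r5 m[X12→φ4] = [9, 10, 13, 10]
r5 m[X0→φ1] = [0, 0, 0, 0]
r5 m[X4→φ0] = [9, 8, 9, 8]
r5 m[X4→φ2] = [2, 3, 3, 2]
r5 m[X5→φ1] = [5, 1, 6, 2]
r5 m[X5→φ3] = [2, 2, 2, 3]
r5 m[X13→φ0] = [0, 0, 0, 0]
r6 m[φ0→X12] = [8, 8, 10, 8]
r6 m[φ0→X4] = [3, 5, 5, 3]
r6 m[φ0→X13] = [11, 12, 11, 13]
r6 m[φ1→X12] = [1, 2, 3, 2]
r6 m[φ1→X0] = [11, 13, 14, 14]
r6 m[φ1→X5] = [10, 10, 10, 11]
r6 m[φ2→X4] = [9, 8, 9, 8]
r6 m[φ3→X5] = [5, 1, 6, 2]
r6 m[φ4→X12] = [2, 6, 4, 3]
r6 m[X12→φ0] = [3, 8, 7, 5]
r6 m[X12→φ1] = [10, 14, 14, 11]
r6 m[X12→φ4] = [9, 10, 13, 10]
r6 m[X0→φ1] = [0, 0, 0, 0]
r6 m[X4→φ0] = [9, 8, 9, 8]
r6 m[X4→φ2] = [3, 5, 5, 3]
r6 m[X5→φ1] = [5, 1, 6, 2]
r6 m[X5→φ3] = [10, 10, 10, 11]
r6 m[X13→φ0] = [0, 0, 0, 0]
r7 m[φ0→X12] = [8, 8, 10, 8]
r7 m[φ0→X4] = [3, 5, 5, 3]
r7 m[φ0→X13] = [11, 12, 11, 13]
r7 m[φ1→X12] = [1, 2, 3, 2]
r7 m[φ1→X0] = [11, 13, 14, 14]
r7 m[φ1→X5] = [10, 10, 10, 11]
r7 m[φ2→X4] = [9, 8, 9, 8]
r7 m[φ3→X5] = [5, 1, 6, 2]
r7 m[φ4→X12] = [2, 6, 4, 3]
r7 m[X12→φ0] = [3, 8, 7, 5]
r7 m[X12→φ1] = [10, 14, 14, 11]
r7 m[X12→φ4] = [9, 10, 13, 10]
r7 m[X0→φ1] = [0, 0, 0, 0]
r7 m[X4→φ0] = [9, 8, 9, 8]
r7 m[X4→φ2] = [3, 5, 5, 3]
r7 m[X5→φ1] = [5, 1, 6, 2]
r7 m[X5→φ3] = [10, 10, 10, 11]
r7 m[X13→φ0] = [0, 0, 0, 0]
fixed point reached at round 7
traceback from X12: (X12=0, X0=0, X4=3, X5=1, X13=0), score=11

assignment: (X12=0, X0=0, X4=3, X5=1, X13=0); score = 11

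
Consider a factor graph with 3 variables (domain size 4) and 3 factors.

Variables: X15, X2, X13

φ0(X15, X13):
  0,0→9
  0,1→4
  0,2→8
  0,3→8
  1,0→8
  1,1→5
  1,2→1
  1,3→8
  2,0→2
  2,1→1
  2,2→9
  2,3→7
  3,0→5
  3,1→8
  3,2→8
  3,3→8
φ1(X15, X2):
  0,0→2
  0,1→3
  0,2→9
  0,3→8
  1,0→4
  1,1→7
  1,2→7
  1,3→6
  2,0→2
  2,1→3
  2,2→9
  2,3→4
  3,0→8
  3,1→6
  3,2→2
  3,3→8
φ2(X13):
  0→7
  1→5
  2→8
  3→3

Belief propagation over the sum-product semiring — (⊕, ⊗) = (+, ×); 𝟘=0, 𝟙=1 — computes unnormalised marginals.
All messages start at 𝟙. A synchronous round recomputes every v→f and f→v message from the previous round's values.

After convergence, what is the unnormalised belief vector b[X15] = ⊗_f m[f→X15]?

init: all messages = 𝟙 over 4 values
r1 m[φ0→X15] = [29, 22, 19, 29]
r1 m[φ0→X13] = [24, 18, 26, 31]
r1 m[φ1→X15] = [22, 24, 18, 24]
r1 m[φ1→X2] = [16, 19, 27, 26]
r1 m[φ2→X13] = [7, 5, 8, 3]
r1 m[X15→φ0] = [1, 1, 1, 1]
r1 m[X15→φ1] = [1, 1, 1, 1]
r1 m[X2→φ1] = [1, 1, 1, 1]
r1 m[X13→φ0] = [1, 1, 1, 1]
r1 m[X13→φ2] = [1, 1, 1, 1]
r2 m[φ0→X15] = [29, 22, 19, 29]
r2 m[φ0→X13] = [24, 18, 26, 31]
r2 m[φ1→X15] = [22, 24, 18, 24]
r2 m[φ1→X2] = [16, 19, 27, 26]
r2 m[φ2→X13] = [7, 5, 8, 3]
r2 m[X15→φ0] = [22, 24, 18, 24]
r2 m[X15→φ1] = [29, 22, 19, 29]
r2 m[X2→φ1] = [1, 1, 1, 1]
r2 m[X13→φ0] = [7, 5, 8, 3]
r2 m[X13→φ2] = [24, 18, 26, 31]
r3 m[φ0→X15] = [171, 113, 112, 163]
r3 m[φ0→X13] = [546, 418, 554, 686]
r3 m[φ1→X15] = [22, 24, 18, 24]
r3 m[φ1→X2] = [416, 472, 644, 672]
r3 m[φ2→X13] = [7, 5, 8, 3]
r3 m[X15→φ0] = [22, 24, 18, 24]
r3 m[X15→φ1] = [29, 22, 19, 29]
r3 m[X2→φ1] = [1, 1, 1, 1]
r3 m[X13→φ0] = [7, 5, 8, 3]
r3 m[X13→φ2] = [24, 18, 26, 31]
r4 m[φ0→X15] = [171, 113, 112, 163]
r4 m[φ0→X13] = [546, 418, 554, 686]
r4 m[φ1→X15] = [22, 24, 18, 24]
r4 m[φ1→X2] = [416, 472, 644, 672]
r4 m[φ2→X13] = [7, 5, 8, 3]
r4 m[X15→φ0] = [22, 24, 18, 24]
r4 m[X15→φ1] = [171, 113, 112, 163]
r4 m[X2→φ1] = [1, 1, 1, 1]
r4 m[X13→φ0] = [7, 5, 8, 3]
r4 m[X13→φ2] = [546, 418, 554, 686]
r5 m[φ0→X15] = [171, 113, 112, 163]
r5 m[φ0→X13] = [546, 418, 554, 686]
r5 m[φ1→X15] = [22, 24, 18, 24]
r5 m[φ1→X2] = [2322, 2618, 3664, 3798]
r5 m[φ2→X13] = [7, 5, 8, 3]
r5 m[X15→φ0] = [22, 24, 18, 24]
r5 m[X15→φ1] = [171, 113, 112, 163]
r5 m[X2→φ1] = [1, 1, 1, 1]
r5 m[X13→φ0] = [7, 5, 8, 3]
r5 m[X13→φ2] = [546, 418, 554, 686]
r6 m[φ0→X15] = [171, 113, 112, 163]
r6 m[φ0→X13] = [546, 418, 554, 686]
r6 m[φ1→X15] = [22, 24, 18, 24]
r6 m[φ1→X2] = [2322, 2618, 3664, 3798]
r6 m[φ2→X13] = [7, 5, 8, 3]
r6 m[X15→φ0] = [22, 24, 18, 24]
r6 m[X15→φ1] = [171, 113, 112, 163]
r6 m[X2→φ1] = [1, 1, 1, 1]
r6 m[X13→φ0] = [7, 5, 8, 3]
r6 m[X13→φ2] = [546, 418, 554, 686]
fixed point reached at round 6
b[X15] = ⊗ incoming = [3762, 2712, 2016, 3912]

b[X15] = [3762, 2712, 2016, 3912]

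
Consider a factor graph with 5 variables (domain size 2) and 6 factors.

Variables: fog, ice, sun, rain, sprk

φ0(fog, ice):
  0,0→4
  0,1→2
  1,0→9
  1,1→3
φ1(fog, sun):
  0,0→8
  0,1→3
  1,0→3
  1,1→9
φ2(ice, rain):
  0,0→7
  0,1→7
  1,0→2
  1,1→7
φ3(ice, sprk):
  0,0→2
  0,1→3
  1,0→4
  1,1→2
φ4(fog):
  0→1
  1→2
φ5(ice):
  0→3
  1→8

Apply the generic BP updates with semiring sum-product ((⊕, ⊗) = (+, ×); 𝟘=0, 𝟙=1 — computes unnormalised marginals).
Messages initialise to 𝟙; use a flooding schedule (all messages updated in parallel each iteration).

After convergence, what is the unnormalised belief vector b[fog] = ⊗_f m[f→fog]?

b[fog] = [18744, 76464]

init: all messages = 𝟙 over 2 values
r1 m[φ0→fog] = [6, 12]
r1 m[φ0→ice] = [13, 5]
r1 m[φ1→fog] = [11, 12]
r1 m[φ1→sun] = [11, 12]
r1 m[φ2→ice] = [14, 9]
r1 m[φ2→rain] = [9, 14]
r1 m[φ3→ice] = [5, 6]
r1 m[φ3→sprk] = [6, 5]
r1 m[φ4→fog] = [1, 2]
r1 m[φ5→ice] = [3, 8]
r1 m[fog→φ0] = [1, 1]
r1 m[fog→φ1] = [1, 1]
r1 m[fog→φ4] = [1, 1]
r1 m[ice→φ0] = [1, 1]
r1 m[ice→φ2] = [1, 1]
r1 m[ice→φ3] = [1, 1]
r1 m[ice→φ5] = [1, 1]
r1 m[sun→φ1] = [1, 1]
r1 m[rain→φ2] = [1, 1]
r1 m[sprk→φ3] = [1, 1]
r2 m[φ0→fog] = [6, 12]
r2 m[φ0→ice] = [13, 5]
r2 m[φ1→fog] = [11, 12]
r2 m[φ1→sun] = [11, 12]
r2 m[φ2→ice] = [14, 9]
r2 m[φ2→rain] = [9, 14]
r2 m[φ3→ice] = [5, 6]
r2 m[φ3→sprk] = [6, 5]
r2 m[φ4→fog] = [1, 2]
r2 m[φ5→ice] = [3, 8]
r2 m[fog→φ0] = [11, 24]
r2 m[fog→φ1] = [6, 24]
r2 m[fog→φ4] = [66, 144]
r2 m[ice→φ0] = [210, 432]
r2 m[ice→φ2] = [195, 240]
r2 m[ice→φ3] = [546, 360]
r2 m[ice→φ5] = [910, 270]
r2 m[sun→φ1] = [1, 1]
r2 m[rain→φ2] = [1, 1]
r2 m[sprk→φ3] = [1, 1]
r3 m[φ0→fog] = [1704, 3186]
r3 m[φ0→ice] = [260, 94]
r3 m[φ1→fog] = [11, 12]
r3 m[φ1→sun] = [120, 234]
r3 m[φ2→ice] = [14, 9]
r3 m[φ2→rain] = [1845, 3045]
r3 m[φ3→ice] = [5, 6]
r3 m[φ3→sprk] = [2532, 2358]
r3 m[φ4→fog] = [1, 2]
r3 m[φ5→ice] = [3, 8]
r3 m[fog→φ0] = [11, 24]
r3 m[fog→φ1] = [6, 24]
r3 m[fog→φ4] = [66, 144]
r3 m[ice→φ0] = [210, 432]
r3 m[ice→φ2] = [195, 240]
r3 m[ice→φ3] = [546, 360]
r3 m[ice→φ5] = [910, 270]
r3 m[sun→φ1] = [1, 1]
r3 m[rain→φ2] = [1, 1]
r3 m[sprk→φ3] = [1, 1]
r4 m[φ0→fog] = [1704, 3186]
r4 m[φ0→ice] = [260, 94]
r4 m[φ1→fog] = [11, 12]
r4 m[φ1→sun] = [120, 234]
r4 m[φ2→ice] = [14, 9]
r4 m[φ2→rain] = [1845, 3045]
r4 m[φ3→ice] = [5, 6]
r4 m[φ3→sprk] = [2532, 2358]
r4 m[φ4→fog] = [1, 2]
r4 m[φ5→ice] = [3, 8]
r4 m[fog→φ0] = [11, 24]
r4 m[fog→φ1] = [1704, 6372]
r4 m[fog→φ4] = [18744, 38232]
r4 m[ice→φ0] = [210, 432]
r4 m[ice→φ2] = [3900, 4512]
r4 m[ice→φ3] = [10920, 6768]
r4 m[ice→φ5] = [18200, 5076]
r4 m[sun→φ1] = [1, 1]
r4 m[rain→φ2] = [1, 1]
r4 m[sprk→φ3] = [1, 1]
r5 m[φ0→fog] = [1704, 3186]
r5 m[φ0→ice] = [260, 94]
r5 m[φ1→fog] = [11, 12]
r5 m[φ1→sun] = [32748, 62460]
r5 m[φ2→ice] = [14, 9]
r5 m[φ2→rain] = [36324, 58884]
r5 m[φ3→ice] = [5, 6]
r5 m[φ3→sprk] = [48912, 46296]
r5 m[φ4→fog] = [1, 2]
r5 m[φ5→ice] = [3, 8]
r5 m[fog→φ0] = [11, 24]
r5 m[fog→φ1] = [1704, 6372]
r5 m[fog→φ4] = [18744, 38232]
r5 m[ice→φ0] = [210, 432]
r5 m[ice→φ2] = [3900, 4512]
r5 m[ice→φ3] = [10920, 6768]
r5 m[ice→φ5] = [18200, 5076]
r5 m[sun→φ1] = [1, 1]
r5 m[rain→φ2] = [1, 1]
r5 m[sprk→φ3] = [1, 1]
r6 m[φ0→fog] = [1704, 3186]
r6 m[φ0→ice] = [260, 94]
r6 m[φ1→fog] = [11, 12]
r6 m[φ1→sun] = [32748, 62460]
r6 m[φ2→ice] = [14, 9]
r6 m[φ2→rain] = [36324, 58884]
r6 m[φ3→ice] = [5, 6]
r6 m[φ3→sprk] = [48912, 46296]
r6 m[φ4→fog] = [1, 2]
r6 m[φ5→ice] = [3, 8]
r6 m[fog→φ0] = [11, 24]
r6 m[fog→φ1] = [1704, 6372]
r6 m[fog→φ4] = [18744, 38232]
r6 m[ice→φ0] = [210, 432]
r6 m[ice→φ2] = [3900, 4512]
r6 m[ice→φ3] = [10920, 6768]
r6 m[ice→φ5] = [18200, 5076]
r6 m[sun→φ1] = [1, 1]
r6 m[rain→φ2] = [1, 1]
r6 m[sprk→φ3] = [1, 1]
fixed point reached at round 6
b[fog] = ⊗ incoming = [18744, 76464]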